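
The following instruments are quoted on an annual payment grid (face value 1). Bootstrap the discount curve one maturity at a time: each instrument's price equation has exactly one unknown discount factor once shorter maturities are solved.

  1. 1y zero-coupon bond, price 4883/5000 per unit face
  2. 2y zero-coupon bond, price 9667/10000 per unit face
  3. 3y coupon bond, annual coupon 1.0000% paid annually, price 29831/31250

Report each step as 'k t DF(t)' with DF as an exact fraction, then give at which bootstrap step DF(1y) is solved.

step 1 [1y] zero: DF = P = 4883/5000 ≈ 0.976600
step 2 [2y] zero: DF = P = 9667/10000 ≈ 0.966700
step 3 [3y] bond c/1=1/100: DF=(29831/31250 − 1/100·(0.976600+0.966700))/(1+1/100) = 9259/10000 ≈ 0.925900

1 1 4883/5000
2 2 9667/10000
3 3 9259/10000
DF(1y) is solved at step 1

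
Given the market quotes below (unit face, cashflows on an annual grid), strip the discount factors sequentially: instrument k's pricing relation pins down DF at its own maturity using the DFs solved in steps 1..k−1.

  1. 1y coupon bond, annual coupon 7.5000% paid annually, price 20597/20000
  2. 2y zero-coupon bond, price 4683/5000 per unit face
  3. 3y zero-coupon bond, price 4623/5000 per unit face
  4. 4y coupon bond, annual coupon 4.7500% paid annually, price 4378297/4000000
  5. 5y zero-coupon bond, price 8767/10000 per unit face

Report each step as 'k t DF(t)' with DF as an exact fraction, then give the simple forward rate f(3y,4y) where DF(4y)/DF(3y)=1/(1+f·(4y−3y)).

1 1 479/500
2 2 4683/5000
3 3 4623/5000
4 4 9171/10000
5 5 8767/10000
f(3y,4y) = ((4623/5000)/(9171/10000) − 1)/(1) = 25/3057 ≈ 0.8178%

step 1 [1y] bond c/1=3/40: DF=(20597/20000 − 3/40·(0))/(1+3/40) = 479/500 ≈ 0.958000
step 2 [2y] zero: DF = P = 4683/5000 ≈ 0.936600
step 3 [3y] zero: DF = P = 4623/5000 ≈ 0.924600
step 4 [4y] bond c/1=19/400: DF=(4378297/4000000 − 19/400·(0.958000+0.936600+0.924600))/(1+19/400) = 9171/10000 ≈ 0.917100
step 5 [5y] zero: DF = P = 8767/10000 ≈ 0.876700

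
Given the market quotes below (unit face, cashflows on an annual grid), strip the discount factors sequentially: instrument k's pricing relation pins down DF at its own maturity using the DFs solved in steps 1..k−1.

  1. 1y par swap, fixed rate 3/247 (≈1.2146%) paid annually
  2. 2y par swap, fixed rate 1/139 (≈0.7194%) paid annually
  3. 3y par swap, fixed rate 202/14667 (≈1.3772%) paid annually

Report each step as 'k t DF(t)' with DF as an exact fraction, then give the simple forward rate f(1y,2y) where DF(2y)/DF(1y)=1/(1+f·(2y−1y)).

step 1 [1y] swap r/1=3/247: DF=(1 − 3/247·(0))/(1+3/247) = 247/250 ≈ 0.988000
step 2 [2y] swap r/1=1/139: DF=(1 − 1/139·(0.988000))/(1+1/139) = 4929/5000 ≈ 0.985800
step 3 [3y] swap r/1=202/14667: DF=(1 − 202/14667·(0.988000+0.985800))/(1+202/14667) = 2399/2500 ≈ 0.959600

1 1 247/250
2 2 4929/5000
3 3 2399/2500
f(1y,2y) = ((247/250)/(4929/5000) − 1)/(1) = 11/4929 ≈ 0.2232%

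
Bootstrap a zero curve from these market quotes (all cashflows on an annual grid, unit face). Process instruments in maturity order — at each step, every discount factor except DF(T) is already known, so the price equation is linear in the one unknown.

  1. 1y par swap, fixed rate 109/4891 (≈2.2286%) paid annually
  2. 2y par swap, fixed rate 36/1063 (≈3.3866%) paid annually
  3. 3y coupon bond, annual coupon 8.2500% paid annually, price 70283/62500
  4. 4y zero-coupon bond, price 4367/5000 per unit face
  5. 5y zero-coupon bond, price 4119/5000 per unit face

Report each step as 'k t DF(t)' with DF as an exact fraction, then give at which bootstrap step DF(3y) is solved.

step 1 [1y] swap r/1=109/4891: DF=(1 − 109/4891·(0))/(1+109/4891) = 4891/5000 ≈ 0.978200
step 2 [2y] swap r/1=36/1063: DF=(1 − 36/1063·(0.978200))/(1+36/1063) = 1169/1250 ≈ 0.935200
step 3 [3y] bond c/1=33/400: DF=(70283/62500 − 33/400·(0.978200+0.935200))/(1+33/400) = 893/1000 ≈ 0.893000
step 4 [4y] zero: DF = P = 4367/5000 ≈ 0.873400
step 5 [5y] zero: DF = P = 4119/5000 ≈ 0.823800

1 1 4891/5000
2 2 1169/1250
3 3 893/1000
4 4 4367/5000
5 5 4119/5000
DF(3y) is solved at step 3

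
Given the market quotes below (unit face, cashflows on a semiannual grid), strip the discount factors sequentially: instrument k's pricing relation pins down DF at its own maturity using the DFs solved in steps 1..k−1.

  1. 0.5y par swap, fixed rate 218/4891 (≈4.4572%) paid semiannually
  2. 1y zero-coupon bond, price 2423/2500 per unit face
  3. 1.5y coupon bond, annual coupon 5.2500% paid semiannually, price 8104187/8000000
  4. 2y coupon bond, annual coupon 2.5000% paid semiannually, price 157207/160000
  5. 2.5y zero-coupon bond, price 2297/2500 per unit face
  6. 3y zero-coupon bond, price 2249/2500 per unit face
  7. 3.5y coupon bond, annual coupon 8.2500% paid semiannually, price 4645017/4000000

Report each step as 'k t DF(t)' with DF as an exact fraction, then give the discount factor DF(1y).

step 1 [0.5y] swap r/2=109/4891: DF=(1 − 109/4891·(0))/(1+109/4891) = 4891/5000 ≈ 0.978200
step 2 [1y] zero: DF = P = 2423/2500 ≈ 0.969200
step 3 [1.5y] bond c/2=21/800: DF=(8104187/8000000 − 21/800·(0.978200+0.969200))/(1+21/800) = 9373/10000 ≈ 0.937300
step 4 [2y] bond c/2=1/80: DF=(157207/160000 − 1/80·(0.978200+0.969200+0.937300))/(1+1/80) = 2337/2500 ≈ 0.934800
step 5 [2.5y] zero: DF = P = 2297/2500 ≈ 0.918800
step 6 [3y] zero: DF = P = 2249/2500 ≈ 0.899600
step 7 [3.5y] bond c/2=33/800: DF=(4645017/4000000 − 33/800·(0.978200+0.969200+0.937300+0.934800+0.918800+0.899600))/(1+33/800) = 8919/10000 ≈ 0.891900

1 1/2 4891/5000
2 1 2423/2500
3 3/2 9373/10000
4 2 2337/2500
5 5/2 2297/2500
6 3 2249/2500
7 7/2 8919/10000
DF(1y) = 2423/2500 ≈ 0.969200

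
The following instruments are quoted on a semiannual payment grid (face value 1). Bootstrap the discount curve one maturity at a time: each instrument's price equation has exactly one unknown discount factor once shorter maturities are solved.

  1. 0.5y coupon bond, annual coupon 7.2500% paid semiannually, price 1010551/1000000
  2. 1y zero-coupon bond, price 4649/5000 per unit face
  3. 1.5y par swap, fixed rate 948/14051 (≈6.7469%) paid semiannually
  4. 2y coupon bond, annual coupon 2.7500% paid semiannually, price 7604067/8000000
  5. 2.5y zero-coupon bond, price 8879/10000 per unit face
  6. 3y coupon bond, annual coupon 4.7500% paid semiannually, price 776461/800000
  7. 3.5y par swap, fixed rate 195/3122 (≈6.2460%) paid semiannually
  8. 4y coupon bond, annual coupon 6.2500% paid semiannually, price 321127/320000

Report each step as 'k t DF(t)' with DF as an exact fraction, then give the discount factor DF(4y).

step 1 [0.5y] bond c/2=29/800: DF=(1010551/1000000 − 29/800·(0))/(1+29/800) = 1219/1250 ≈ 0.975200
step 2 [1y] zero: DF = P = 4649/5000 ≈ 0.929800
step 3 [1.5y] swap r/2=474/14051: DF=(1 − 474/14051·(0.975200+0.929800))/(1+474/14051) = 2263/2500 ≈ 0.905200
step 4 [2y] bond c/2=11/800: DF=(7604067/8000000 − 11/800·(0.975200+0.929800+0.905200))/(1+11/800) = 1799/2000 ≈ 0.899500
step 5 [2.5y] zero: DF = P = 8879/10000 ≈ 0.887900
step 6 [3y] bond c/2=19/800: DF=(776461/800000 − 19/800·(0.975200+0.929800+0.905200+0.899500+0.887900))/(1+19/800) = 4207/5000 ≈ 0.841400
step 7 [3.5y] swap r/2=195/6244: DF=(1 − 195/6244·(0.975200+0.929800+0.905200+0.899500+0.887900+0.841400))/(1+195/6244) = 161/200 ≈ 0.805000
step 8 [4y] bond c/2=1/32: DF=(321127/320000 − 1/32·(0.975200+0.929800+0.905200+0.899500+0.887900+0.841400+0.805000))/(1+1/32) = 7839/10000 ≈ 0.783900

1 1/2 1219/1250
2 1 4649/5000
3 3/2 2263/2500
4 2 1799/2000
5 5/2 8879/10000
6 3 4207/5000
7 7/2 161/200
8 4 7839/10000
DF(4y) = 7839/10000 ≈ 0.783900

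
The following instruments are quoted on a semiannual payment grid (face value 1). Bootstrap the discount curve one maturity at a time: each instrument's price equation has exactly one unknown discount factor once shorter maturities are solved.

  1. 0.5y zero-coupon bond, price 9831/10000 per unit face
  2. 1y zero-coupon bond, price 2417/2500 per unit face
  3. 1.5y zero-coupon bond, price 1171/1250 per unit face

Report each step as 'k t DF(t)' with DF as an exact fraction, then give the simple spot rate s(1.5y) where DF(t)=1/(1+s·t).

1 1/2 9831/10000
2 1 2417/2500
3 3/2 1171/1250
s(1.5y) = (1/(1171/1250) − 1)/(3/2) = 158/3513 ≈ 4.4976%

step 1 [0.5y] zero: DF = P = 9831/10000 ≈ 0.983100
step 2 [1y] zero: DF = P = 2417/2500 ≈ 0.966800
step 3 [1.5y] zero: DF = P = 1171/1250 ≈ 0.936800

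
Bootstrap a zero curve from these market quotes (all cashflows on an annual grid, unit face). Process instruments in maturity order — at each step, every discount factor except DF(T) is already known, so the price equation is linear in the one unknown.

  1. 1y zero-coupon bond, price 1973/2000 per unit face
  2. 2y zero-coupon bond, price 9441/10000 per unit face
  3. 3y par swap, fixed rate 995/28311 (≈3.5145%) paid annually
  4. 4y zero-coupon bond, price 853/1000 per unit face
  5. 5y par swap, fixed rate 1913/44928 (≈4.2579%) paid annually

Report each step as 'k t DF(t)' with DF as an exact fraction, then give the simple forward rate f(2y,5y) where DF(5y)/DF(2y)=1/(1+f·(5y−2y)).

1 1 1973/2000
2 2 9441/10000
3 3 1801/2000
4 4 853/1000
5 5 8087/10000
f(2y,5y) = ((9441/10000)/(8087/10000) − 1)/(3) = 1354/24261 ≈ 5.5810%

step 1 [1y] zero: DF = P = 1973/2000 ≈ 0.986500
step 2 [2y] zero: DF = P = 9441/10000 ≈ 0.944100
step 3 [3y] swap r/1=995/28311: DF=(1 − 995/28311·(0.986500+0.944100))/(1+995/28311) = 1801/2000 ≈ 0.900500
step 4 [4y] zero: DF = P = 853/1000 ≈ 0.853000
step 5 [5y] swap r/1=1913/44928: DF=(1 − 1913/44928·(0.986500+0.944100+0.900500+0.853000))/(1+1913/44928) = 8087/10000 ≈ 0.808700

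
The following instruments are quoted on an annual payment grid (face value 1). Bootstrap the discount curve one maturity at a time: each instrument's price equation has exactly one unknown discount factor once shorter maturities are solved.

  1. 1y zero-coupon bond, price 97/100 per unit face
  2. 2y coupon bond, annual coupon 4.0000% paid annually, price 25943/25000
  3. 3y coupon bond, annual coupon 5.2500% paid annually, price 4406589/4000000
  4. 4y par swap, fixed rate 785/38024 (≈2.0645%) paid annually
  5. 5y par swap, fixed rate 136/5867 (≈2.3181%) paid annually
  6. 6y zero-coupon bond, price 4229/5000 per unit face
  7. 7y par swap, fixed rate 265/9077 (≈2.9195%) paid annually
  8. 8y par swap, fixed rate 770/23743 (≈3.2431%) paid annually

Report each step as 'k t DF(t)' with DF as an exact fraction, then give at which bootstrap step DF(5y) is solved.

step 1 [1y] zero: DF = P = 97/100 ≈ 0.970000
step 2 [2y] bond c/1=1/25: DF=(25943/25000 − 1/25·(0.970000))/(1+1/25) = 1921/2000 ≈ 0.960500
step 3 [3y] bond c/1=21/400: DF=(4406589/4000000 − 21/400·(0.970000+0.960500))/(1+21/400) = 594/625 ≈ 0.950400
step 4 [4y] swap r/1=785/38024: DF=(1 − 785/38024·(0.970000+0.960500+0.950400))/(1+785/38024) = 1843/2000 ≈ 0.921500
step 5 [5y] swap r/1=136/5867: DF=(1 − 136/5867·(0.970000+0.960500+0.950400+0.921500))/(1+136/5867) = 557/625 ≈ 0.891200
step 6 [6y] zero: DF = P = 4229/5000 ≈ 0.845800
step 7 [7y] swap r/1=265/9077: DF=(1 − 265/9077·(0.970000+0.960500+0.950400+0.921500+0.891200+0.845800))/(1+265/9077) = 1629/2000 ≈ 0.814500
step 8 [8y] swap r/1=770/23743: DF=(1 − 770/23743·(0.970000+0.960500+0.950400+0.921500+0.891200+0.845800+0.814500))/(1+770/23743) = 769/1000 ≈ 0.769000

1 1 97/100
2 2 1921/2000
3 3 594/625
4 4 1843/2000
5 5 557/625
6 6 4229/5000
7 7 1629/2000
8 8 769/1000
DF(5y) is solved at step 5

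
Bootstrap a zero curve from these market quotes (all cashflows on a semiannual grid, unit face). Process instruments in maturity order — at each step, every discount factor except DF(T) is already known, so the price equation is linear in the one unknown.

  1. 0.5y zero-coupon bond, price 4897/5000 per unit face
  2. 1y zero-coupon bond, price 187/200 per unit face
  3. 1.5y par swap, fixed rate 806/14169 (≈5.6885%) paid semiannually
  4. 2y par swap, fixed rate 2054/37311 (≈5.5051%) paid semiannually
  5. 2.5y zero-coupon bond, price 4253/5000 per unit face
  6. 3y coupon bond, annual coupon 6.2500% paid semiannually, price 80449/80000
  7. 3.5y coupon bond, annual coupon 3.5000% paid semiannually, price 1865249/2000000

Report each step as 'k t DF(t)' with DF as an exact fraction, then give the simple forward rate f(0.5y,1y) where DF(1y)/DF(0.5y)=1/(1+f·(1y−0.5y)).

step 1 [0.5y] zero: DF = P = 4897/5000 ≈ 0.979400
step 2 [1y] zero: DF = P = 187/200 ≈ 0.935000
step 3 [1.5y] swap r/2=403/14169: DF=(1 − 403/14169·(0.979400+0.935000))/(1+403/14169) = 4597/5000 ≈ 0.919400
step 4 [2y] swap r/2=1027/37311: DF=(1 − 1027/37311·(0.979400+0.935000+0.919400))/(1+1027/37311) = 8973/10000 ≈ 0.897300
step 5 [2.5y] zero: DF = P = 4253/5000 ≈ 0.850600
step 6 [3y] bond c/2=1/32: DF=(80449/80000 − 1/32·(0.979400+0.935000+0.919400+0.897300+0.850600))/(1+1/32) = 8363/10000 ≈ 0.836300
step 7 [3.5y] bond c/2=7/400: DF=(1865249/2000000 − 7/400·(0.979400+0.935000+0.919400+0.897300+0.850600+0.836300))/(1+7/400) = 4117/5000 ≈ 0.823400

1 1/2 4897/5000
2 1 187/200
3 3/2 4597/5000
4 2 8973/10000
5 5/2 4253/5000
6 3 8363/10000
7 7/2 4117/5000
f(0.5y,1y) = ((4897/5000)/(187/200) − 1)/(1/2) = 444/4675 ≈ 9.4973%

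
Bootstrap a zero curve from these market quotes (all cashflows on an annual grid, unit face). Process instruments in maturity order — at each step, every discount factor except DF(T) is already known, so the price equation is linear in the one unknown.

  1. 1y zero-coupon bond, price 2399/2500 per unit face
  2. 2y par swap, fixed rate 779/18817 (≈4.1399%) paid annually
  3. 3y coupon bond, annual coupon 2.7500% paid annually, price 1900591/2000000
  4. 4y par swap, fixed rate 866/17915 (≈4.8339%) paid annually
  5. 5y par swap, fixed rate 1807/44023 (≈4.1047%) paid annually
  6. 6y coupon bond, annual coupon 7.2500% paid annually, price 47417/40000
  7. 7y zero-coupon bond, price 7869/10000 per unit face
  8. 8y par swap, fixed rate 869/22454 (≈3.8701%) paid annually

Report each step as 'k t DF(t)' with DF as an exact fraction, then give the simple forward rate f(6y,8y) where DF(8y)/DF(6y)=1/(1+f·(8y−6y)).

1 1 2399/2500
2 2 9221/10000
3 3 1749/2000
4 4 2067/2500
5 5 8193/10000
6 6 8077/10000
7 7 7869/10000
8 8 7393/10000
f(6y,8y) = ((8077/10000)/(7393/10000) − 1)/(2) = 342/7393 ≈ 4.6260%

step 1 [1y] zero: DF = P = 2399/2500 ≈ 0.959600
step 2 [2y] swap r/1=779/18817: DF=(1 − 779/18817·(0.959600))/(1+779/18817) = 9221/10000 ≈ 0.922100
step 3 [3y] bond c/1=11/400: DF=(1900591/2000000 − 11/400·(0.959600+0.922100))/(1+11/400) = 1749/2000 ≈ 0.874500
step 4 [4y] swap r/1=866/17915: DF=(1 − 866/17915·(0.959600+0.922100+0.874500))/(1+866/17915) = 2067/2500 ≈ 0.826800
step 5 [5y] swap r/1=1807/44023: DF=(1 − 1807/44023·(0.959600+0.922100+0.874500+0.826800))/(1+1807/44023) = 8193/10000 ≈ 0.819300
step 6 [6y] bond c/1=29/400: DF=(47417/40000 − 29/400·(0.959600+0.922100+0.874500+0.826800+0.819300))/(1+29/400) = 8077/10000 ≈ 0.807700
step 7 [7y] zero: DF = P = 7869/10000 ≈ 0.786900
step 8 [8y] swap r/1=869/22454: DF=(1 − 869/22454·(0.959600+0.922100+0.874500+0.826800+0.819300+0.807700+0.786900))/(1+869/22454) = 7393/10000 ≈ 0.739300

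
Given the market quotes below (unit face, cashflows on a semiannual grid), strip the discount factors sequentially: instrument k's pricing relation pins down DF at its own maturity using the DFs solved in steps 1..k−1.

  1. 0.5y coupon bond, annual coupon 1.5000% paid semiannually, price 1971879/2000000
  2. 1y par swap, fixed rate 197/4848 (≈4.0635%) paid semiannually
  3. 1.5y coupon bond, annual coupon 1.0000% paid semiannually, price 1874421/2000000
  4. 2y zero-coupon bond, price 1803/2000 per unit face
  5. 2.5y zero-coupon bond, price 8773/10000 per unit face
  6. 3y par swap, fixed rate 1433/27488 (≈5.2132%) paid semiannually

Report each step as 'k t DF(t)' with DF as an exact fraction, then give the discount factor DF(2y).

1 1/2 4893/5000
2 1 4803/5000
3 3/2 9229/10000
4 2 1803/2000
5 5/2 8773/10000
6 3 8567/10000
DF(2y) = 1803/2000 ≈ 0.901500

step 1 [0.5y] bond c/2=3/400: DF=(1971879/2000000 − 3/400·(0))/(1+3/400) = 4893/5000 ≈ 0.978600
step 2 [1y] swap r/2=197/9696: DF=(1 − 197/9696·(0.978600))/(1+197/9696) = 4803/5000 ≈ 0.960600
step 3 [1.5y] bond c/2=1/200: DF=(1874421/2000000 − 1/200·(0.978600+0.960600))/(1+1/200) = 9229/10000 ≈ 0.922900
step 4 [2y] zero: DF = P = 1803/2000 ≈ 0.901500
step 5 [2.5y] zero: DF = P = 8773/10000 ≈ 0.877300
step 6 [3y] swap r/2=1433/54976: DF=(1 − 1433/54976·(0.978600+0.960600+0.922900+0.901500+0.877300))/(1+1433/54976) = 8567/10000 ≈ 0.856700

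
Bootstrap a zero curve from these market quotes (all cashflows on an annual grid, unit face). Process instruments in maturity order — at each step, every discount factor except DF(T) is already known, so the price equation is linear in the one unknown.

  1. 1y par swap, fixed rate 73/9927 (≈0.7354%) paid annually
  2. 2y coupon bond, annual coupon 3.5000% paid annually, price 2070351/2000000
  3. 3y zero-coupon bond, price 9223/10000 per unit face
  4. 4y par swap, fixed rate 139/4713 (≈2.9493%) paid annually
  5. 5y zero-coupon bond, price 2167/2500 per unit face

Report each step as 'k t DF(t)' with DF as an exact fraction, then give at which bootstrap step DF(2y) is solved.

step 1 [1y] swap r/1=73/9927: DF=(1 − 73/9927·(0))/(1+73/9927) = 9927/10000 ≈ 0.992700
step 2 [2y] bond c/1=7/200: DF=(2070351/2000000 − 7/200·(0.992700))/(1+7/200) = 4833/5000 ≈ 0.966600
step 3 [3y] zero: DF = P = 9223/10000 ≈ 0.922300
step 4 [4y] swap r/1=139/4713: DF=(1 − 139/4713·(0.992700+0.966600+0.922300))/(1+139/4713) = 1111/1250 ≈ 0.888800
step 5 [5y] zero: DF = P = 2167/2500 ≈ 0.866800

1 1 9927/10000
2 2 4833/5000
3 3 9223/10000
4 4 1111/1250
5 5 2167/2500
DF(2y) is solved at step 2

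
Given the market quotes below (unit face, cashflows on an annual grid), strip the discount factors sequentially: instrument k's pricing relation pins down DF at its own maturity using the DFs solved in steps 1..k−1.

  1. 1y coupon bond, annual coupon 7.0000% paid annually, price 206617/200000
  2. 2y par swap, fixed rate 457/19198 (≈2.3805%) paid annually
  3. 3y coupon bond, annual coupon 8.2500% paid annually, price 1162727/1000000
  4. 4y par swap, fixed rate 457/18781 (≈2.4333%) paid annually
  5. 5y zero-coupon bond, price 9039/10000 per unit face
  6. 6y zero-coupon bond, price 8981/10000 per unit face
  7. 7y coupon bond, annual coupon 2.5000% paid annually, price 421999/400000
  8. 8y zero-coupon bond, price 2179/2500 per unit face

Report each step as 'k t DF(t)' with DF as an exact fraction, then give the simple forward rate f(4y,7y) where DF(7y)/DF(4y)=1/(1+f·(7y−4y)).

step 1 [1y] bond c/1=7/100: DF=(206617/200000 − 7/100·(0))/(1+7/100) = 1931/2000 ≈ 0.965500
step 2 [2y] swap r/1=457/19198: DF=(1 − 457/19198·(0.965500))/(1+457/19198) = 9543/10000 ≈ 0.954300
step 3 [3y] bond c/1=33/400: DF=(1162727/1000000 − 33/400·(0.965500+0.954300))/(1+33/400) = 4639/5000 ≈ 0.927800
step 4 [4y] swap r/1=457/18781: DF=(1 − 457/18781·(0.965500+0.954300+0.927800))/(1+457/18781) = 4543/5000 ≈ 0.908600
step 5 [5y] zero: DF = P = 9039/10000 ≈ 0.903900
step 6 [6y] zero: DF = P = 8981/10000 ≈ 0.898100
step 7 [7y] bond c/1=1/40: DF=(421999/400000 − 1/40·(0.965500+0.954300+0.927800+0.908600+0.903900+0.898100))/(1+1/40) = 8937/10000 ≈ 0.893700
step 8 [8y] zero: DF = P = 2179/2500 ≈ 0.871600

1 1 1931/2000
2 2 9543/10000
3 3 4639/5000
4 4 4543/5000
5 5 9039/10000
6 6 8981/10000
7 7 8937/10000
8 8 2179/2500
f(4y,7y) = ((4543/5000)/(8937/10000) − 1)/(3) = 149/26811 ≈ 0.5557%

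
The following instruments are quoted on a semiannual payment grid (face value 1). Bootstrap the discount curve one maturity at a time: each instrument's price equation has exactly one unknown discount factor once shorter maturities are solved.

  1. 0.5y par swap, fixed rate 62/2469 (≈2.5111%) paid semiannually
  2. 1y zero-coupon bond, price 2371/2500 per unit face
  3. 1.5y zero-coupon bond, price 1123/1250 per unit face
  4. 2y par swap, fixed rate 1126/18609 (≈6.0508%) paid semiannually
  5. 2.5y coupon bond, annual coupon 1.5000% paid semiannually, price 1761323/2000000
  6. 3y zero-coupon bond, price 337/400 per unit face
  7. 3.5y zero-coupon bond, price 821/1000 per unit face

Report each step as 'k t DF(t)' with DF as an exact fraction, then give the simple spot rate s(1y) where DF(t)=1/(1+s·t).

step 1 [0.5y] swap r/2=31/2469: DF=(1 − 31/2469·(0))/(1+31/2469) = 2469/2500 ≈ 0.987600
step 2 [1y] zero: DF = P = 2371/2500 ≈ 0.948400
step 3 [1.5y] zero: DF = P = 1123/1250 ≈ 0.898400
step 4 [2y] swap r/2=563/18609: DF=(1 − 563/18609·(0.987600+0.948400+0.898400))/(1+563/18609) = 4437/5000 ≈ 0.887400
step 5 [2.5y] bond c/2=3/400: DF=(1761323/2000000 − 3/400·(0.987600+0.948400+0.898400+0.887400))/(1+3/400) = 529/625 ≈ 0.846400
step 6 [3y] zero: DF = P = 337/400 ≈ 0.842500
step 7 [3.5y] zero: DF = P = 821/1000 ≈ 0.821000

1 1/2 2469/2500
2 1 2371/2500
3 3/2 1123/1250
4 2 4437/5000
5 5/2 529/625
6 3 337/400
7 7/2 821/1000
s(1y) = (1/(2371/2500) − 1)/(1) = 129/2371 ≈ 5.4407%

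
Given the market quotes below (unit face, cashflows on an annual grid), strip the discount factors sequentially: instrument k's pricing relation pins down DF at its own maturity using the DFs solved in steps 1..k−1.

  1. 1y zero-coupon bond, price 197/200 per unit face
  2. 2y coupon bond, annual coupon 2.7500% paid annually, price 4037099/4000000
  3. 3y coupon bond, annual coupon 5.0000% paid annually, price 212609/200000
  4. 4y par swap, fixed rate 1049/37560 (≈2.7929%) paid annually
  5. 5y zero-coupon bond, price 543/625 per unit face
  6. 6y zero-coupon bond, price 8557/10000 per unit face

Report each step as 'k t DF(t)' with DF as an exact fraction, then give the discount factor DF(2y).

step 1 [1y] zero: DF = P = 197/200 ≈ 0.985000
step 2 [2y] bond c/1=11/400: DF=(4037099/4000000 − 11/400·(0.985000))/(1+11/400) = 9559/10000 ≈ 0.955900
step 3 [3y] bond c/1=1/20: DF=(212609/200000 − 1/20·(0.985000+0.955900))/(1+1/20) = 23/25 ≈ 0.920000
step 4 [4y] swap r/1=1049/37560: DF=(1 − 1049/37560·(0.985000+0.955900+0.920000))/(1+1049/37560) = 8951/10000 ≈ 0.895100
step 5 [5y] zero: DF = P = 543/625 ≈ 0.868800
step 6 [6y] zero: DF = P = 8557/10000 ≈ 0.855700

1 1 197/200
2 2 9559/10000
3 3 23/25
4 4 8951/10000
5 5 543/625
6 6 8557/10000
DF(2y) = 9559/10000 ≈ 0.955900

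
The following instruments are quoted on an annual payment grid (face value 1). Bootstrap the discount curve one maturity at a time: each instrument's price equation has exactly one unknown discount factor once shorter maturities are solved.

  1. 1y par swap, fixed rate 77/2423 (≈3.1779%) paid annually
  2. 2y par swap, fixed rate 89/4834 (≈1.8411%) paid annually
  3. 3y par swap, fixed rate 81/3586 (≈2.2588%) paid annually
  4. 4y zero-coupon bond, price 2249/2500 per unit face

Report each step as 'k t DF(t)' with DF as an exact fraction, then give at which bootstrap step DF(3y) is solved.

step 1 [1y] swap r/1=77/2423: DF=(1 − 77/2423·(0))/(1+77/2423) = 2423/2500 ≈ 0.969200
step 2 [2y] swap r/1=89/4834: DF=(1 − 89/4834·(0.969200))/(1+89/4834) = 2411/2500 ≈ 0.964400
step 3 [3y] swap r/1=81/3586: DF=(1 − 81/3586·(0.969200+0.964400))/(1+81/3586) = 1169/1250 ≈ 0.935200
step 4 [4y] zero: DF = P = 2249/2500 ≈ 0.899600

1 1 2423/2500
2 2 2411/2500
3 3 1169/1250
4 4 2249/2500
DF(3y) is solved at step 3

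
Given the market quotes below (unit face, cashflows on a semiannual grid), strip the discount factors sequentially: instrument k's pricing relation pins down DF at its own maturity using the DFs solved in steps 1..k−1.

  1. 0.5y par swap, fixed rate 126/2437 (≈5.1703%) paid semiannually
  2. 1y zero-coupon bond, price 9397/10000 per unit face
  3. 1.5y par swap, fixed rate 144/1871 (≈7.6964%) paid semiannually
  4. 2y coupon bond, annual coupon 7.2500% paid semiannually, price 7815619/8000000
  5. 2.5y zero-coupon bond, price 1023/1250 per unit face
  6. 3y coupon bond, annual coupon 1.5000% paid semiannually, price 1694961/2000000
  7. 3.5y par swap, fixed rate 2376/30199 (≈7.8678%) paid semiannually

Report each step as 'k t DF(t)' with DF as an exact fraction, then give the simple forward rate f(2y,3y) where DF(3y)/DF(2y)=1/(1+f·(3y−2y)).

1 1/2 2437/2500
2 1 9397/10000
3 3/2 223/250
4 2 4223/5000
5 5/2 1023/1250
6 3 8079/10000
7 7/2 953/1250
f(2y,3y) = ((4223/5000)/(8079/10000) − 1)/(1) = 367/8079 ≈ 4.5426%

step 1 [0.5y] swap r/2=63/2437: DF=(1 − 63/2437·(0))/(1+63/2437) = 2437/2500 ≈ 0.974800
step 2 [1y] zero: DF = P = 9397/10000 ≈ 0.939700
step 3 [1.5y] swap r/2=72/1871: DF=(1 − 72/1871·(0.974800+0.939700))/(1+72/1871) = 223/250 ≈ 0.892000
step 4 [2y] bond c/2=29/800: DF=(7815619/8000000 − 29/800·(0.974800+0.939700+0.892000))/(1+29/800) = 4223/5000 ≈ 0.844600
step 5 [2.5y] zero: DF = P = 1023/1250 ≈ 0.818400
step 6 [3y] bond c/2=3/400: DF=(1694961/2000000 − 3/400·(0.974800+0.939700+0.892000+0.844600+0.818400))/(1+3/400) = 8079/10000 ≈ 0.807900
step 7 [3.5y] swap r/2=1188/30199: DF=(1 − 1188/30199·(0.974800+0.939700+0.892000+0.844600+0.818400+0.807900))/(1+1188/30199) = 953/1250 ≈ 0.762400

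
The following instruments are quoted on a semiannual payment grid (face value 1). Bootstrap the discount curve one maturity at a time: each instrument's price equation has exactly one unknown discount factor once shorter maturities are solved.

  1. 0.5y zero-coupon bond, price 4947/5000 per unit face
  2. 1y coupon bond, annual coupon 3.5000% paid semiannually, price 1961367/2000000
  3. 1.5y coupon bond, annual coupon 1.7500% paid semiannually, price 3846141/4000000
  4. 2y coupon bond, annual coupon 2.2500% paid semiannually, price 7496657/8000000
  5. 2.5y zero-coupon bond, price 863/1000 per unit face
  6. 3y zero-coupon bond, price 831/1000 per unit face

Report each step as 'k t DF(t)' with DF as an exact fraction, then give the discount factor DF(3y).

step 1 [0.5y] zero: DF = P = 4947/5000 ≈ 0.989400
step 2 [1y] bond c/2=7/400: DF=(1961367/2000000 − 7/400·(0.989400))/(1+7/400) = 2367/2500 ≈ 0.946800
step 3 [1.5y] bond c/2=7/800: DF=(3846141/4000000 − 7/800·(0.989400+0.946800))/(1+7/800) = 2341/2500 ≈ 0.936400
step 4 [2y] bond c/2=9/800: DF=(7496657/8000000 − 9/800·(0.989400+0.946800+0.936400))/(1+9/800) = 8947/10000 ≈ 0.894700
step 5 [2.5y] zero: DF = P = 863/1000 ≈ 0.863000
step 6 [3y] zero: DF = P = 831/1000 ≈ 0.831000

1 1/2 4947/5000
2 1 2367/2500
3 3/2 2341/2500
4 2 8947/10000
5 5/2 863/1000
6 3 831/1000
DF(3y) = 831/1000 ≈ 0.831000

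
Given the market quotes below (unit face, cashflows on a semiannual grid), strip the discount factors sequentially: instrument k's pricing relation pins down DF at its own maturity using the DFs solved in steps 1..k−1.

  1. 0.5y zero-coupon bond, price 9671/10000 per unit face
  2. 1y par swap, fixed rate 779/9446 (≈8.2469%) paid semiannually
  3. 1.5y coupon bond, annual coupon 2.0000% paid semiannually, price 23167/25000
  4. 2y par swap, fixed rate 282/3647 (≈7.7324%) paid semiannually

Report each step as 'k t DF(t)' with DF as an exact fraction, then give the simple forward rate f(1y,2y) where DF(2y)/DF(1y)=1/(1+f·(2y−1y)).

1 1/2 9671/10000
2 1 9221/10000
3 3/2 2247/2500
4 2 859/1000
f(1y,2y) = ((9221/10000)/(859/1000) − 1)/(1) = 631/8590 ≈ 7.3458%

step 1 [0.5y] zero: DF = P = 9671/10000 ≈ 0.967100
step 2 [1y] swap r/2=779/18892: DF=(1 − 779/18892·(0.967100))/(1+779/18892) = 9221/10000 ≈ 0.922100
step 3 [1.5y] bond c/2=1/100: DF=(23167/25000 − 1/100·(0.967100+0.922100))/(1+1/100) = 2247/2500 ≈ 0.898800
step 4 [2y] swap r/2=141/3647: DF=(1 − 141/3647·(0.967100+0.922100+0.898800))/(1+141/3647) = 859/1000 ≈ 0.859000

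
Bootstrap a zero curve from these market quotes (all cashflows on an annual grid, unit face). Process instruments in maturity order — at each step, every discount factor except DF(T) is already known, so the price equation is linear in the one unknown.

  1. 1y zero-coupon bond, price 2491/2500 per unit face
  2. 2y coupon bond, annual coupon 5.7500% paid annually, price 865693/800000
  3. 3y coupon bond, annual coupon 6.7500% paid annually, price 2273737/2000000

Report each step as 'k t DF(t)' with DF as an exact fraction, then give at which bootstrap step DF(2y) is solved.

step 1 [1y] zero: DF = P = 2491/2500 ≈ 0.996400
step 2 [2y] bond c/1=23/400: DF=(865693/800000 − 23/400·(0.996400))/(1+23/400) = 9691/10000 ≈ 0.969100
step 3 [3y] bond c/1=27/400: DF=(2273737/2000000 − 27/400·(0.996400+0.969100))/(1+27/400) = 9407/10000 ≈ 0.940700

1 1 2491/2500
2 2 9691/10000
3 3 9407/10000
DF(2y) is solved at step 2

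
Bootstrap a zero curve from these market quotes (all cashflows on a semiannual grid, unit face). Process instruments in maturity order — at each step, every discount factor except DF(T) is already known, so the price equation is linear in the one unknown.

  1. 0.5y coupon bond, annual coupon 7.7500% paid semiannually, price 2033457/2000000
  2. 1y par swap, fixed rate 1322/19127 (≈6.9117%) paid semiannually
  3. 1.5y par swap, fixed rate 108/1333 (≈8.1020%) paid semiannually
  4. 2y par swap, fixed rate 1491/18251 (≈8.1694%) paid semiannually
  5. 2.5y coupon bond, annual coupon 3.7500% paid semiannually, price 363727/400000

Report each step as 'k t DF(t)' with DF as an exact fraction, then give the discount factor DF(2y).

step 1 [0.5y] bond c/2=31/800: DF=(2033457/2000000 − 31/800·(0))/(1+31/800) = 2447/2500 ≈ 0.978800
step 2 [1y] swap r/2=661/19127: DF=(1 − 661/19127·(0.978800))/(1+661/19127) = 9339/10000 ≈ 0.933900
step 3 [1.5y] swap r/2=54/1333: DF=(1 − 54/1333·(0.978800+0.933900))/(1+54/1333) = 4433/5000 ≈ 0.886600
step 4 [2y] swap r/2=1491/36502: DF=(1 − 1491/36502·(0.978800+0.933900+0.886600))/(1+1491/36502) = 8509/10000 ≈ 0.850900
step 5 [2.5y] bond c/2=3/160: DF=(363727/400000 − 3/160·(0.978800+0.933900+0.886600+0.850900))/(1+3/160) = 4127/5000 ≈ 0.825400

1 1/2 2447/2500
2 1 9339/10000
3 3/2 4433/5000
4 2 8509/10000
5 5/2 4127/5000
DF(2y) = 8509/10000 ≈ 0.850900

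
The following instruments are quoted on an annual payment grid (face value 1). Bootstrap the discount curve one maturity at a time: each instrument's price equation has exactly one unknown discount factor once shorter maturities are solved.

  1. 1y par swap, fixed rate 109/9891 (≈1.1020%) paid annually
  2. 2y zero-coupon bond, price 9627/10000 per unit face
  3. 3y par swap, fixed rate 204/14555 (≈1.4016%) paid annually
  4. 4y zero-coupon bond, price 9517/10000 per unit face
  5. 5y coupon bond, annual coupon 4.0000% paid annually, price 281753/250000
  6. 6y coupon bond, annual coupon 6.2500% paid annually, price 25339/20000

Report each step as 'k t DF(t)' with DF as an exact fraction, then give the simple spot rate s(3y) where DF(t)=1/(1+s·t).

1 1 9891/10000
2 2 9627/10000
3 3 1199/1250
4 4 9517/10000
5 5 9351/10000
6 6 4551/5000
s(3y) = (1/(1199/1250) − 1)/(3) = 17/1199 ≈ 1.4178%

step 1 [1y] swap r/1=109/9891: DF=(1 − 109/9891·(0))/(1+109/9891) = 9891/10000 ≈ 0.989100
step 2 [2y] zero: DF = P = 9627/10000 ≈ 0.962700
step 3 [3y] swap r/1=204/14555: DF=(1 − 204/14555·(0.989100+0.962700))/(1+204/14555) = 1199/1250 ≈ 0.959200
step 4 [4y] zero: DF = P = 9517/10000 ≈ 0.951700
step 5 [5y] bond c/1=1/25: DF=(281753/250000 − 1/25·(0.989100+0.962700+0.959200+0.951700))/(1+1/25) = 9351/10000 ≈ 0.935100
step 6 [6y] bond c/1=1/16: DF=(25339/20000 − 1/16·(0.989100+0.962700+0.959200+0.951700+0.935100))/(1+1/16) = 4551/5000 ≈ 0.910200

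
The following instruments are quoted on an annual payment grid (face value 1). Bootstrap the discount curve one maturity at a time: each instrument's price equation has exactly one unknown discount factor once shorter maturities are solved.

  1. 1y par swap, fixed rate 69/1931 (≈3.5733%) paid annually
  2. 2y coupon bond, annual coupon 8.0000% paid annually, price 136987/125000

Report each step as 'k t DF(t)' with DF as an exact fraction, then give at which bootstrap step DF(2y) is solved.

step 1 [1y] swap r/1=69/1931: DF=(1 − 69/1931·(0))/(1+69/1931) = 1931/2000 ≈ 0.965500
step 2 [2y] bond c/1=2/25: DF=(136987/125000 − 2/25·(0.965500))/(1+2/25) = 1179/1250 ≈ 0.943200

1 1 1931/2000
2 2 1179/1250
DF(2y) is solved at step 2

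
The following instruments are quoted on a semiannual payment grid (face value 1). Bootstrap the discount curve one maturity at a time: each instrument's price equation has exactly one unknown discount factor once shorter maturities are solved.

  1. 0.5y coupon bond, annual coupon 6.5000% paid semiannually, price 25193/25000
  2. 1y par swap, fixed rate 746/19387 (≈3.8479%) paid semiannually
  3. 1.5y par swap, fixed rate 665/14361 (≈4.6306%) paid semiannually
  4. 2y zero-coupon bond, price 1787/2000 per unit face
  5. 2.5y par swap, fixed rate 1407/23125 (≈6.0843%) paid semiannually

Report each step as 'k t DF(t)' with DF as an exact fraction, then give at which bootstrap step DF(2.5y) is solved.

step 1 [0.5y] bond c/2=13/400: DF=(25193/25000 − 13/400·(0))/(1+13/400) = 122/125 ≈ 0.976000
step 2 [1y] swap r/2=373/19387: DF=(1 − 373/19387·(0.976000))/(1+373/19387) = 9627/10000 ≈ 0.962700
step 3 [1.5y] swap r/2=665/28722: DF=(1 − 665/28722·(0.976000+0.962700))/(1+665/28722) = 1867/2000 ≈ 0.933500
step 4 [2y] zero: DF = P = 1787/2000 ≈ 0.893500
step 5 [2.5y] swap r/2=1407/46250: DF=(1 − 1407/46250·(0.976000+0.962700+0.933500+0.893500))/(1+1407/46250) = 8593/10000 ≈ 0.859300

1 1/2 122/125
2 1 9627/10000
3 3/2 1867/2000
4 2 1787/2000
5 5/2 8593/10000
DF(2.5y) is solved at step 5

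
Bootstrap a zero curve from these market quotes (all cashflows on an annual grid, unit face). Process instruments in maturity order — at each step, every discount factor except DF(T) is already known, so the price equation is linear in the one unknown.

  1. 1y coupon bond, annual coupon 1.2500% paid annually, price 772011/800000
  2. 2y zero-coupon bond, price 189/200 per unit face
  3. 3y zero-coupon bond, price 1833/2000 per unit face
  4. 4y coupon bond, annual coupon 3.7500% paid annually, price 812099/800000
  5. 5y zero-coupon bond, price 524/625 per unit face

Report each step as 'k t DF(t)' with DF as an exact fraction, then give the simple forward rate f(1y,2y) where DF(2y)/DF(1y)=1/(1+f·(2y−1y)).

step 1 [1y] bond c/1=1/80: DF=(772011/800000 − 1/80·(0))/(1+1/80) = 9531/10000 ≈ 0.953100
step 2 [2y] zero: DF = P = 189/200 ≈ 0.945000
step 3 [3y] zero: DF = P = 1833/2000 ≈ 0.916500
step 4 [4y] bond c/1=3/80: DF=(812099/800000 − 3/80·(0.953100+0.945000+0.916500))/(1+3/80) = 8767/10000 ≈ 0.876700
step 5 [5y] zero: DF = P = 524/625 ≈ 0.838400

1 1 9531/10000
2 2 189/200
3 3 1833/2000
4 4 8767/10000
5 5 524/625
f(1y,2y) = ((9531/10000)/(189/200) − 1)/(1) = 3/350 ≈ 0.8571%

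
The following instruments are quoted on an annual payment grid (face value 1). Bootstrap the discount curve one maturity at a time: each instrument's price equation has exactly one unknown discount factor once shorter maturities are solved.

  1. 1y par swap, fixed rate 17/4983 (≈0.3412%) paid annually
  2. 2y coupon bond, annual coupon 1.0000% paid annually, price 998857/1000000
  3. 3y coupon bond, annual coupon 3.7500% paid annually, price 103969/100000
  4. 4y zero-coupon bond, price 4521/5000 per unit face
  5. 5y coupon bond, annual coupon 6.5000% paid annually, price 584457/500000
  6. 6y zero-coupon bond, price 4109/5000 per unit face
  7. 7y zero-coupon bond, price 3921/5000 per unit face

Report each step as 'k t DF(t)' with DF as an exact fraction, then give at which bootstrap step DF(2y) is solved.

step 1 [1y] swap r/1=17/4983: DF=(1 − 17/4983·(0))/(1+17/4983) = 4983/5000 ≈ 0.996600
step 2 [2y] bond c/1=1/100: DF=(998857/1000000 − 1/100·(0.996600))/(1+1/100) = 9791/10000 ≈ 0.979100
step 3 [3y] bond c/1=3/80: DF=(103969/100000 − 3/80·(0.996600+0.979100))/(1+3/80) = 9307/10000 ≈ 0.930700
step 4 [4y] zero: DF = P = 4521/5000 ≈ 0.904200
step 5 [5y] bond c/1=13/200: DF=(584457/500000 − 13/200·(0.996600+0.979100+0.930700+0.904200))/(1+13/200) = 173/200 ≈ 0.865000
step 6 [6y] zero: DF = P = 4109/5000 ≈ 0.821800
step 7 [7y] zero: DF = P = 3921/5000 ≈ 0.784200

1 1 4983/5000
2 2 9791/10000
3 3 9307/10000
4 4 4521/5000
5 5 173/200
6 6 4109/5000
7 7 3921/5000
DF(2y) is solved at step 2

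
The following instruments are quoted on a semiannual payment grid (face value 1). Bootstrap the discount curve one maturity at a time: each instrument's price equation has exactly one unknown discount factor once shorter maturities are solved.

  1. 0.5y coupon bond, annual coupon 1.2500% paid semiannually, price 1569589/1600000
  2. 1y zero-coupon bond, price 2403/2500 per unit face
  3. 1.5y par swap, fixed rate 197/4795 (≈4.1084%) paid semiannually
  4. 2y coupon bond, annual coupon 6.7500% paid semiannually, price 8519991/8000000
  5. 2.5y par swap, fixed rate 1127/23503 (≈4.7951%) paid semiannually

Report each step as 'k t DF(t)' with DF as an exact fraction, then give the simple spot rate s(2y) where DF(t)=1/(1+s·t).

1 1/2 9749/10000
2 1 2403/2500
3 3/2 9409/10000
4 2 9363/10000
5 5/2 8873/10000
s(2y) = (1/(9363/10000) − 1)/(2) = 637/18726 ≈ 3.4017%

step 1 [0.5y] bond c/2=1/160: DF=(1569589/1600000 − 1/160·(0))/(1+1/160) = 9749/10000 ≈ 0.974900
step 2 [1y] zero: DF = P = 2403/2500 ≈ 0.961200
step 3 [1.5y] swap r/2=197/9590: DF=(1 − 197/9590·(0.974900+0.961200))/(1+197/9590) = 9409/10000 ≈ 0.940900
step 4 [2y] bond c/2=27/800: DF=(8519991/8000000 − 27/800·(0.974900+0.961200+0.940900))/(1+27/800) = 9363/10000 ≈ 0.936300
step 5 [2.5y] swap r/2=1127/47006: DF=(1 − 1127/47006·(0.974900+0.961200+0.940900+0.936300))/(1+1127/47006) = 8873/10000 ≈ 0.887300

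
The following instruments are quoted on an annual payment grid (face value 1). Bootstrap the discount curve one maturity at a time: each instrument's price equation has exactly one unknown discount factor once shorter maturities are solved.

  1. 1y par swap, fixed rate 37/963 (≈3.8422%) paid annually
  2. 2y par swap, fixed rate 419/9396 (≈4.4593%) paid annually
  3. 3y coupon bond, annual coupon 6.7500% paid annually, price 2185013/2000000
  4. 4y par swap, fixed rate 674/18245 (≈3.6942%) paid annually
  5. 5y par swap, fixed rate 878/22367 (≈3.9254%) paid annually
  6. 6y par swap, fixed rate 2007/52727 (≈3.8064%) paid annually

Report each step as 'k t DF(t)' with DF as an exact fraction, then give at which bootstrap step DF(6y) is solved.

1 1 963/1000
2 2 4581/5000
3 3 4523/5000
4 4 2163/2500
5 5 2061/2500
6 6 7993/10000
DF(6y) is solved at step 6

step 1 [1y] swap r/1=37/963: DF=(1 − 37/963·(0))/(1+37/963) = 963/1000 ≈ 0.963000
step 2 [2y] swap r/1=419/9396: DF=(1 − 419/9396·(0.963000))/(1+419/9396) = 4581/5000 ≈ 0.916200
step 3 [3y] bond c/1=27/400: DF=(2185013/2000000 − 27/400·(0.963000+0.916200))/(1+27/400) = 4523/5000 ≈ 0.904600
step 4 [4y] swap r/1=674/18245: DF=(1 − 674/18245·(0.963000+0.916200+0.904600))/(1+674/18245) = 2163/2500 ≈ 0.865200
step 5 [5y] swap r/1=878/22367: DF=(1 − 878/22367·(0.963000+0.916200+0.904600+0.865200))/(1+878/22367) = 2061/2500 ≈ 0.824400
step 6 [6y] swap r/1=2007/52727: DF=(1 − 2007/52727·(0.963000+0.916200+0.904600+0.865200+0.824400))/(1+2007/52727) = 7993/10000 ≈ 0.799300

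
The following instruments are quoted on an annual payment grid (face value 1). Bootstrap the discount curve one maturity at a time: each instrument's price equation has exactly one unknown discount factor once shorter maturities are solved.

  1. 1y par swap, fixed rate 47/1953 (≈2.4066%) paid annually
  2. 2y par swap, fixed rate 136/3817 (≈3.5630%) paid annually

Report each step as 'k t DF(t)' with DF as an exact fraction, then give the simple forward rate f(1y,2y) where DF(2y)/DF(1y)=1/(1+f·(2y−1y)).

1 1 1953/2000
2 2 233/250
f(1y,2y) = ((1953/2000)/(233/250) − 1)/(1) = 89/1864 ≈ 4.7747%

step 1 [1y] swap r/1=47/1953: DF=(1 − 47/1953·(0))/(1+47/1953) = 1953/2000 ≈ 0.976500
step 2 [2y] swap r/1=136/3817: DF=(1 − 136/3817·(0.976500))/(1+136/3817) = 233/250 ≈ 0.932000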